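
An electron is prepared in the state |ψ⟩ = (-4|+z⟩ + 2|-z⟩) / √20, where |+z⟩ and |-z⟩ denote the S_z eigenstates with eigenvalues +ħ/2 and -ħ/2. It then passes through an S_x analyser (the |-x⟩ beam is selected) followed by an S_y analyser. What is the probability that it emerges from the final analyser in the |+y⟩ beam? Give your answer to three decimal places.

0.450

First analyser (S_x): P(|-x⟩) = |⟨-x|ψ⟩|² = 36/40.
After stage 1 the state is |-x⟩; P(|+y⟩) = |⟨+y|-x⟩|² = 1/2.
Joint probability = 36/40 × 1/2 = 0.450.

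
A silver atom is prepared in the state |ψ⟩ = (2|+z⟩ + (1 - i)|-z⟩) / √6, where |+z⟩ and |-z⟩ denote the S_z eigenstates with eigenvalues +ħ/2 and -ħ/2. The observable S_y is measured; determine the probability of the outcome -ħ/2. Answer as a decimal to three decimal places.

|-y⟩ = (|+z⟩ - i|-z⟩)/√2, so ⟨-y|ψ⟩ = (3 + i) / (√2·√6).
P = |3 + i|² / 12 = 10/12.

0.833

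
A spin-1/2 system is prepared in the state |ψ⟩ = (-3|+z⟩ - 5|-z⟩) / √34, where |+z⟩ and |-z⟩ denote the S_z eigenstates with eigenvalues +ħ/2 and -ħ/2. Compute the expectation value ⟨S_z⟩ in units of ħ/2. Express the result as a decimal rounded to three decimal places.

-0.471

⟨σ_z⟩ = |a|² - |b|² divided by |a|²+|b|², with a, b the |+z⟩, |-z⟩ amplitudes.
= (9 - 25)/34 = -16/34.
⟨S_z⟩ = (ħ/2)·⟨σ_z⟩.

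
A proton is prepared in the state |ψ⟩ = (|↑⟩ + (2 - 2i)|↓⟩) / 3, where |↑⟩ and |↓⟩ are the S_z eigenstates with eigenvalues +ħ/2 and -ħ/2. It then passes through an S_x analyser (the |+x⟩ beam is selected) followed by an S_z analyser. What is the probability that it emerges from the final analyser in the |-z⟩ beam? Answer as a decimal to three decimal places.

First analyser (S_x): P(|+x⟩) = |⟨+x|ψ⟩|² = 13/18.
After stage 1 the state is |+x⟩; P(|-z⟩) = |⟨-z|+x⟩|² = 1/2.
Joint probability = 13/18 × 1/2 = 0.361.

0.361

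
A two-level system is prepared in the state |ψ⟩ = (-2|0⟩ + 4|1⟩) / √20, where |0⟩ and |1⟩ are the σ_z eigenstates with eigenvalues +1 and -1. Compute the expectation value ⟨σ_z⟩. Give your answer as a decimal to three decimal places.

-0.600

⟨σ_z⟩ = |a|² - |b|² divided by |a|²+|b|², with a, b the |0⟩, |1⟩ amplitudes.
= (4 - 16)/20 = -12/20.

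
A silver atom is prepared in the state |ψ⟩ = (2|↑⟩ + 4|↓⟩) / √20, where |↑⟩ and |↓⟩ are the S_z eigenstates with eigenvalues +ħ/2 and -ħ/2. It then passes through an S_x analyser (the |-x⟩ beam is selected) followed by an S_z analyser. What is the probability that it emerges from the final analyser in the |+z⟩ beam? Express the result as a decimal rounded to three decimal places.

0.050

First analyser (S_x): P(|-x⟩) = |⟨-x|ψ⟩|² = 4/40.
After stage 1 the state is |-x⟩; P(|+z⟩) = |⟨+z|-x⟩|² = 1/2.
Joint probability = 4/40 × 1/2 = 0.050.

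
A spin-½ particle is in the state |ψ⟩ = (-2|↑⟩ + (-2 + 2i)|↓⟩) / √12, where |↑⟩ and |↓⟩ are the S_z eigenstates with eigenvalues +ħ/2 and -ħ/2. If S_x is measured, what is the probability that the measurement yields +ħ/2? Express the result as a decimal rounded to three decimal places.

|+x⟩ = (|↑⟩ + |↓⟩)/√2, so ⟨+x|ψ⟩ = (-4 + 2i) / (√2·√12).
P = |-4 + 2i|² / 24 = 20/24.

0.833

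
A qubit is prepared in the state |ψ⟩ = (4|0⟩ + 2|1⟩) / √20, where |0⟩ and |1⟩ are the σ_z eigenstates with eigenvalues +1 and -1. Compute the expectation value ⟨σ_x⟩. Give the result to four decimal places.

⟨σ_x⟩ = 2 Re(a* b)/(|a|²+|b|²) with a = 4, b = 2.
a* b = 8, so ⟨σ_x⟩ = 16/20.

0.8000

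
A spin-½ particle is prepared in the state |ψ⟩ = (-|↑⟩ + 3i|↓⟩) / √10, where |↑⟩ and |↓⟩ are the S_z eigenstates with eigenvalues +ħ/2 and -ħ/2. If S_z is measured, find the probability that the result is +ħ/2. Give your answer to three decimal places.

0.100

The +ħ/2 outcome corresponds to |↑⟩. Its amplitude in |ψ⟩ is -1/√10.
P = |-1|² / 10 = 1/10.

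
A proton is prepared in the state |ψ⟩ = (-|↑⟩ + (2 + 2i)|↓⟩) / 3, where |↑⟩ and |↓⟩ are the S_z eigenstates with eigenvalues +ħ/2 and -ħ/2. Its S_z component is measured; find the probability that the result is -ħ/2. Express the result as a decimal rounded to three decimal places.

The -ħ/2 outcome corresponds to |↓⟩. Its amplitude in |ψ⟩ is (2 + 2i)/3.
P = |2 + 2i|² / 9 = 8/9.

0.889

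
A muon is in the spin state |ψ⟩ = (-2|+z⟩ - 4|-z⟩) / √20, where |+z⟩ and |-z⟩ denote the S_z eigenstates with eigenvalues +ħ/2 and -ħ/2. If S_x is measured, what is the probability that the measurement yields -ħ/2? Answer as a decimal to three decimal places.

|-x⟩ = (|+z⟩ - |-z⟩)/√2, so ⟨-x|ψ⟩ = (2) / (√2·√20).
P = |2|² / 40 = 4/40.

0.100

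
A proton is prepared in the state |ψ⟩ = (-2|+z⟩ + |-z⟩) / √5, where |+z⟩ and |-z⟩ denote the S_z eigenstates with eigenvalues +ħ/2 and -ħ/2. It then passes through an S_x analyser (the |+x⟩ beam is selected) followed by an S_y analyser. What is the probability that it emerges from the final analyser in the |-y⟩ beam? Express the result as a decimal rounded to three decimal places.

0.050

First analyser (S_x): P(|+x⟩) = |⟨+x|ψ⟩|² = 1/10.
After stage 1 the state is |+x⟩; P(|-y⟩) = |⟨-y|+x⟩|² = 1/2.
Joint probability = 1/10 × 1/2 = 0.050.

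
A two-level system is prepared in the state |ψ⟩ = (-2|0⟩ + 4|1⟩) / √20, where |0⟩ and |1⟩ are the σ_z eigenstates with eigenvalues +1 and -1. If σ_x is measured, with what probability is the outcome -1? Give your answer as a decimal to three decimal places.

0.900

|-x⟩ = (|0⟩ - |1⟩)/√2, so ⟨-x|ψ⟩ = (-6) / (√2·√20).
P = |-6|² / 40 = 36/40.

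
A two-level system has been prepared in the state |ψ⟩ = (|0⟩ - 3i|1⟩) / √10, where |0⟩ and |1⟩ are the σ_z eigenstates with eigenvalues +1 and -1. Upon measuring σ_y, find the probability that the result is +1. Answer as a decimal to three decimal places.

0.200

|+y⟩ = (|0⟩ + i|1⟩)/√2, so ⟨+y|ψ⟩ = (-2) / (√2·√10).
P = |-2|² / 20 = 4/20.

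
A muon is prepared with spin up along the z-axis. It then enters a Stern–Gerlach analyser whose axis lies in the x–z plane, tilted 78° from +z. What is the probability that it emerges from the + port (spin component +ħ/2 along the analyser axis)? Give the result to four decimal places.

For spin-½, the probability of finding spin-up along an axis at angle θ to the initial spin direction is cos²(θ/2); spin-down is sin²(θ/2).
θ = 78°, so P = cos²(39°) ≈ 0.6040.

0.6040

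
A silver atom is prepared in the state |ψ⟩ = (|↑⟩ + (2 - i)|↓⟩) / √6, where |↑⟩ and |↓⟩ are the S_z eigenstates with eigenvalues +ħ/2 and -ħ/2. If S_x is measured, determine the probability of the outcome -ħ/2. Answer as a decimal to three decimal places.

|-x⟩ = (|↑⟩ - |↓⟩)/√2, so ⟨-x|ψ⟩ = (-1 + i) / (√2·√6).
P = |-1 + i|² / 12 = 2/12.

0.167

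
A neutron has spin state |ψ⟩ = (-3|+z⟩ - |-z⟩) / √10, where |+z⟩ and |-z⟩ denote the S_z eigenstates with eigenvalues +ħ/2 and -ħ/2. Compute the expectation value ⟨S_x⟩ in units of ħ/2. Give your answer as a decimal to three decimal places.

⟨σ_x⟩ = 2 Re(a* b)/(|a|²+|b|²) with a = -3, b = -1.
a* b = 3, so ⟨σ_x⟩ = 6/10.
⟨S_x⟩ = (ħ/2)·⟨σ_x⟩.

0.600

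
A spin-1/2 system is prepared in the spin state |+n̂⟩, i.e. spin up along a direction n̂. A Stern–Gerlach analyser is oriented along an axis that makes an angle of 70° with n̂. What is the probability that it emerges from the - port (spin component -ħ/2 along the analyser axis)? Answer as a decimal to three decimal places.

For spin-½, the probability of finding spin-up along an axis at angle θ to the initial spin direction is cos²(θ/2); spin-down is sin²(θ/2).
θ = 70°, so P = sin²(35°) ≈ 0.329.

0.329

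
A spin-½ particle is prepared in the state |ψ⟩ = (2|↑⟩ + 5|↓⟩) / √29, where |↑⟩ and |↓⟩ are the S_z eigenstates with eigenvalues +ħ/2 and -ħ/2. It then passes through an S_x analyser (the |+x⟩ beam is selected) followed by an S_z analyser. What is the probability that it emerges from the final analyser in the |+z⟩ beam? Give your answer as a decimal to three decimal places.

First analyser (S_x): P(|+x⟩) = |⟨+x|ψ⟩|² = 49/58.
After stage 1 the state is |+x⟩; P(|+z⟩) = |⟨+z|+x⟩|² = 1/2.
Joint probability = 49/58 × 1/2 = 0.422.

0.422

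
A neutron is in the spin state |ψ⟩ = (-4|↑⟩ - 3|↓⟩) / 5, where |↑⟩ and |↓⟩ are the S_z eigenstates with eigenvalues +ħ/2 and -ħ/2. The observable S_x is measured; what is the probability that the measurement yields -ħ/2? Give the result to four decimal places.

|-x⟩ = (|↑⟩ - |↓⟩)/√2, so ⟨-x|ψ⟩ = (-1) / (√2·5).
P = |-1|² / 50 = 1/50.

0.0200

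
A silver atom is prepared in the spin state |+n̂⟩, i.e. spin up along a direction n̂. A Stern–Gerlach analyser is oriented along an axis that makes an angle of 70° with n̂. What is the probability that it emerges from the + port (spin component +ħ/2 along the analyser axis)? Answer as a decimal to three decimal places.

0.671

For spin-½, the probability of finding spin-up along an axis at angle θ to the initial spin direction is cos²(θ/2); spin-down is sin²(θ/2).
θ = 70°, so P = cos²(35°) ≈ 0.671.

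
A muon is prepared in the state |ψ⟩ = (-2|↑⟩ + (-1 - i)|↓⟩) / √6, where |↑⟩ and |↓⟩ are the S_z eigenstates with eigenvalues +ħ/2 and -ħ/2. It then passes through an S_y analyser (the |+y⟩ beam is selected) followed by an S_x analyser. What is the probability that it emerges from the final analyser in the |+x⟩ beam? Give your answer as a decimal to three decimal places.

0.417

First analyser (S_y): P(|+y⟩) = |⟨+y|ψ⟩|² = 10/12.
After stage 1 the state is |+y⟩; P(|+x⟩) = |⟨+x|+y⟩|² = 1/2.
Joint probability = 10/12 × 1/2 = 0.417.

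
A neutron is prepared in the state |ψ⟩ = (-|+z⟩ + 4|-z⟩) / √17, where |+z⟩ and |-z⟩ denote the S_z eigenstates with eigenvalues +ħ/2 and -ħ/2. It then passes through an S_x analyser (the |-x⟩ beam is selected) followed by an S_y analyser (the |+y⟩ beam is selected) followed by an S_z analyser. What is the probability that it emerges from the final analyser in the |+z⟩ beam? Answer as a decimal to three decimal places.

First analyser (S_x): P(|-x⟩) = |⟨-x|ψ⟩|² = 25/34.
After stage 1 the state is |-x⟩; P(|+y⟩) = |⟨+y|-x⟩|² = 1/2.
After stage 2 the state is |+y⟩; P(|+z⟩) = |⟨+z|+y⟩|² = 1/2.
Joint probability = 25/34 × 1/2 × 1/2 = 0.184.

0.184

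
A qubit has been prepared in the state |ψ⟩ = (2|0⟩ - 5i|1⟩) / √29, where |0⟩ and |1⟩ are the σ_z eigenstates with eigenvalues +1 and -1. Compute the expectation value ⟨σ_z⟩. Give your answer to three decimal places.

-0.724

⟨σ_z⟩ = |a|² - |b|² divided by |a|²+|b|², with a, b the |0⟩, |1⟩ amplitudes.
= (4 - 25)/29 = -21/29.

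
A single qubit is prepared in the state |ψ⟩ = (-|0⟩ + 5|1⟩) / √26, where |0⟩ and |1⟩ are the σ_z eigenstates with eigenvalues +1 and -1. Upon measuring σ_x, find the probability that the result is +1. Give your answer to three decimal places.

|+x⟩ = (|0⟩ + |1⟩)/√2, so ⟨+x|ψ⟩ = (4) / (√2·√26).
P = |4|² / 52 = 16/52.

0.308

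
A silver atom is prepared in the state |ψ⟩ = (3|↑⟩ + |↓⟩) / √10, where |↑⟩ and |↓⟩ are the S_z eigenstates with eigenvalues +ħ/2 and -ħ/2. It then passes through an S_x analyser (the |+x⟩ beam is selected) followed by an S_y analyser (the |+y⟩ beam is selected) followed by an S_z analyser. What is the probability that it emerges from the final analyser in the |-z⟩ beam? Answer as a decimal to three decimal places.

First analyser (S_x): P(|+x⟩) = |⟨+x|ψ⟩|² = 16/20.
After stage 1 the state is |+x⟩; P(|+y⟩) = |⟨+y|+x⟩|² = 1/2.
After stage 2 the state is |+y⟩; P(|-z⟩) = |⟨-z|+y⟩|² = 1/2.
Joint probability = 16/20 × 1/2 × 1/2 = 0.200.

0.200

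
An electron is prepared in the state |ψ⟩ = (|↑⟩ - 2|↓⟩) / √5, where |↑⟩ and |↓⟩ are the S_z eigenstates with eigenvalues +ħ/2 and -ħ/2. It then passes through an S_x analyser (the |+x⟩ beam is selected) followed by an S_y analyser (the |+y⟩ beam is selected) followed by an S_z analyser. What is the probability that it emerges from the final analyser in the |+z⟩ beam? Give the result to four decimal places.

0.0250

First analyser (S_x): P(|+x⟩) = |⟨+x|ψ⟩|² = 1/10.
After stage 1 the state is |+x⟩; P(|+y⟩) = |⟨+y|+x⟩|² = 1/2.
After stage 2 the state is |+y⟩; P(|+z⟩) = |⟨+z|+y⟩|² = 1/2.
Joint probability = 1/10 × 1/2 × 1/2 = 0.0250.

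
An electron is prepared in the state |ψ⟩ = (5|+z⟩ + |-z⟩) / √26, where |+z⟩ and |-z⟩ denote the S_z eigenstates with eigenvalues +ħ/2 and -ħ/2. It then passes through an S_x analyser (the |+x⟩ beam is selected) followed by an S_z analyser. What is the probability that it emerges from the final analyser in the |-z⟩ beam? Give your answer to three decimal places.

First analyser (S_x): P(|+x⟩) = |⟨+x|ψ⟩|² = 36/52.
After stage 1 the state is |+x⟩; P(|-z⟩) = |⟨-z|+x⟩|² = 1/2.
Joint probability = 36/52 × 1/2 = 0.346.

0.346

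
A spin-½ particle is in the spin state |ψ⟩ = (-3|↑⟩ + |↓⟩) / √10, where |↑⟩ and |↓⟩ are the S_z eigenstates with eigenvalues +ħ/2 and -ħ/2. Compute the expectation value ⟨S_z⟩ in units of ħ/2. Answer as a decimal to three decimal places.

0.800

⟨σ_z⟩ = |a|² - |b|² divided by |a|²+|b|², with a, b the |↑⟩, |↓⟩ amplitudes.
= (9 - 1)/10 = 8/10.
⟨S_z⟩ = (ħ/2)·⟨σ_z⟩.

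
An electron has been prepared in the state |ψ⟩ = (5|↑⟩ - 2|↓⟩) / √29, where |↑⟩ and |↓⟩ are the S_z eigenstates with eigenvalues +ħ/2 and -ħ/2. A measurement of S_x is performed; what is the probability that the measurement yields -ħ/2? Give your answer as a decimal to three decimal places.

0.845

|-x⟩ = (|↑⟩ - |↓⟩)/√2, so ⟨-x|ψ⟩ = (7) / (√2·√29).
P = |7|² / 58 = 49/58.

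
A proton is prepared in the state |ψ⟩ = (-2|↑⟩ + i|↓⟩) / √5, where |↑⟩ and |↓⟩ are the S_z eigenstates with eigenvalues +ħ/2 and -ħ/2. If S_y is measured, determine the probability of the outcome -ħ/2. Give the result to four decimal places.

0.9000

|-y⟩ = (|↑⟩ - i|↓⟩)/√2, so ⟨-y|ψ⟩ = (-3) / (√2·√5).
P = |-3|² / 10 = 9/10.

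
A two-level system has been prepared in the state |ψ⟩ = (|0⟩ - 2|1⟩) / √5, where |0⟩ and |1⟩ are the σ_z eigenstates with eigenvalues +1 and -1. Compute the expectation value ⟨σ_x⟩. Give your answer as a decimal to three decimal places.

⟨σ_x⟩ = 2 Re(a* b)/(|a|²+|b|²) with a = 1, b = -2.
a* b = -2, so ⟨σ_x⟩ = -4/5.

-0.800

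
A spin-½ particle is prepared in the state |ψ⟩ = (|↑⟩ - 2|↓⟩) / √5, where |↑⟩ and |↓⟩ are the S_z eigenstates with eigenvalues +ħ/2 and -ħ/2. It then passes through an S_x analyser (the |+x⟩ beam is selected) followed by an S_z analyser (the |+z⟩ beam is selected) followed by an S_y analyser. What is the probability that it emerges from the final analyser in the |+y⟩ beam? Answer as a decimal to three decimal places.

0.025

First analyser (S_x): P(|+x⟩) = |⟨+x|ψ⟩|² = 1/10.
After stage 1 the state is |+x⟩; P(|+z⟩) = |⟨+z|+x⟩|² = 1/2.
After stage 2 the state is |+z⟩; P(|+y⟩) = |⟨+y|+z⟩|² = 1/2.
Joint probability = 1/10 × 1/2 × 1/2 = 0.025.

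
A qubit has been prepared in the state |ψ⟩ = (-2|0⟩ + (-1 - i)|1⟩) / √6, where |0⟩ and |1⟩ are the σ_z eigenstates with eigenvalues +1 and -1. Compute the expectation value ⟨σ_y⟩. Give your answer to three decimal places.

0.667

⟨σ_y⟩ = 2 Im(a* b)/(|a|²+|b|²) with a = -2, b = (-1 - i).
a* b = (2 + 2i), so ⟨σ_y⟩ = 4/6.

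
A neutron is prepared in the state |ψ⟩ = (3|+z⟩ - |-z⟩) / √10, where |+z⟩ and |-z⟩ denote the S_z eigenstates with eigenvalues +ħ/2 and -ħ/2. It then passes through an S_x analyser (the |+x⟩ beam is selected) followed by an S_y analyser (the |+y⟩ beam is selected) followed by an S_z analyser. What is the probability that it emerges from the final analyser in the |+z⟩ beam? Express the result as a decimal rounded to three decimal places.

First analyser (S_x): P(|+x⟩) = |⟨+x|ψ⟩|² = 4/20.
After stage 1 the state is |+x⟩; P(|+y⟩) = |⟨+y|+x⟩|² = 1/2.
After stage 2 the state is |+y⟩; P(|+z⟩) = |⟨+z|+y⟩|² = 1/2.
Joint probability = 4/20 × 1/2 × 1/2 = 0.050.

0.050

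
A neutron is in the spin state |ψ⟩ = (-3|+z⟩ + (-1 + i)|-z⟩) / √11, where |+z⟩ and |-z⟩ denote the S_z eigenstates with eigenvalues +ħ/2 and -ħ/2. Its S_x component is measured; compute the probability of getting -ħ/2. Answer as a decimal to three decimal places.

|-x⟩ = (|+z⟩ - |-z⟩)/√2, so ⟨-x|ψ⟩ = (-2 - i) / (√2·√11).
P = |-2 - i|² / 22 = 5/22.

0.227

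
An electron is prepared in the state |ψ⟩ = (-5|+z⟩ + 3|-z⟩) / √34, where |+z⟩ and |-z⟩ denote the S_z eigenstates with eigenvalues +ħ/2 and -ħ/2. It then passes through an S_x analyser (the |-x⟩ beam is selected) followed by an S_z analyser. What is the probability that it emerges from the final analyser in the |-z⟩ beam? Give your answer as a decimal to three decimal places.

First analyser (S_x): P(|-x⟩) = |⟨-x|ψ⟩|² = 64/68.
After stage 1 the state is |-x⟩; P(|-z⟩) = |⟨-z|-x⟩|² = 1/2.
Joint probability = 64/68 × 1/2 = 0.471.

0.471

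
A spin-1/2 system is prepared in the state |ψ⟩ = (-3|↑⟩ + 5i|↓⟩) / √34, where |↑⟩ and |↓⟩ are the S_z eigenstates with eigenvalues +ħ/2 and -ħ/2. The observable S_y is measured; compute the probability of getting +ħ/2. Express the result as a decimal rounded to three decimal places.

|+y⟩ = (|↑⟩ + i|↓⟩)/√2, so ⟨+y|ψ⟩ = (2) / (√2·√34).
P = |2|² / 68 = 4/68.

0.059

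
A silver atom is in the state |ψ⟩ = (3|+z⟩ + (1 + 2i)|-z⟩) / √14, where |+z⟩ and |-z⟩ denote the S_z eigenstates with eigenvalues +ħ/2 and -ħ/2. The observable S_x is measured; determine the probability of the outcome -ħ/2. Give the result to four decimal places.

0.2857

|-x⟩ = (|+z⟩ - |-z⟩)/√2, so ⟨-x|ψ⟩ = (2 - 2i) / (√2·√14).
P = |2 - 2i|² / 28 = 8/28.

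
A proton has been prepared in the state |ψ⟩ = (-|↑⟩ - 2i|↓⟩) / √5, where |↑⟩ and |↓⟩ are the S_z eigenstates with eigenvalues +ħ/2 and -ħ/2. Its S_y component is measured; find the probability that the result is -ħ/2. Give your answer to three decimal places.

0.100

|-y⟩ = (|↑⟩ - i|↓⟩)/√2, so ⟨-y|ψ⟩ = (1) / (√2·√5).
P = |1|² / 10 = 1/10.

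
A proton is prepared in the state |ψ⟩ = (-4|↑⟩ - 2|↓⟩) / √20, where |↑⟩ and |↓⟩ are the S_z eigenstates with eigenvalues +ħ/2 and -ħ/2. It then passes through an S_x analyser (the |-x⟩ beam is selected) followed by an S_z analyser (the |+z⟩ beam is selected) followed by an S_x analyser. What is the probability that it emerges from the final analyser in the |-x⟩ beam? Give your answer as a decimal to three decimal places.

First analyser (S_x): P(|-x⟩) = |⟨-x|ψ⟩|² = 4/40.
After stage 1 the state is |-x⟩; P(|+z⟩) = |⟨+z|-x⟩|² = 1/2.
After stage 2 the state is |+z⟩; P(|-x⟩) = |⟨-x|+z⟩|² = 1/2.
Joint probability = 4/40 × 1/2 × 1/2 = 0.025.

0.025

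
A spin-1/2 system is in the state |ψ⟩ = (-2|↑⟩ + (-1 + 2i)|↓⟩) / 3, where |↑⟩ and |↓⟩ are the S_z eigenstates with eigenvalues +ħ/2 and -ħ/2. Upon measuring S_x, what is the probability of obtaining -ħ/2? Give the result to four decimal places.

|-x⟩ = (|↑⟩ - |↓⟩)/√2, so ⟨-x|ψ⟩ = (-1 - 2i) / (√2·3).
P = |-1 - 2i|² / 18 = 5/18.

0.2778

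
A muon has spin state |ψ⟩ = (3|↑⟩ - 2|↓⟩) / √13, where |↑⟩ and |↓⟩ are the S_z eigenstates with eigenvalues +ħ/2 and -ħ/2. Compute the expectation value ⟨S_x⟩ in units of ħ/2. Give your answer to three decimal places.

⟨σ_x⟩ = 2 Re(a* b)/(|a|²+|b|²) with a = 3, b = -2.
a* b = -6, so ⟨σ_x⟩ = -12/13.
⟨S_x⟩ = (ħ/2)·⟨σ_x⟩.

-0.923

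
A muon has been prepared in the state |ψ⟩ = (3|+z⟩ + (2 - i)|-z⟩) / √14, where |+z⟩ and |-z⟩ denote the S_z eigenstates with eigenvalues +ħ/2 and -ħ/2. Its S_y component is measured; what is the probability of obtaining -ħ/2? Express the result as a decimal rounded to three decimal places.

0.714

|-y⟩ = (|+z⟩ - i|-z⟩)/√2, so ⟨-y|ψ⟩ = (4 + 2i) / (√2·√14).
P = |4 + 2i|² / 28 = 20/28.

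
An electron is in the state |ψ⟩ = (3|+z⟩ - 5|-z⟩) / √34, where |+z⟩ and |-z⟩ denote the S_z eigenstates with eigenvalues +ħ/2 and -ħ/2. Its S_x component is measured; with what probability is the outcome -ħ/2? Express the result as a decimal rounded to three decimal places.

0.941

|-x⟩ = (|+z⟩ - |-z⟩)/√2, so ⟨-x|ψ⟩ = (8) / (√2·√34).
P = |8|² / 68 = 64/68.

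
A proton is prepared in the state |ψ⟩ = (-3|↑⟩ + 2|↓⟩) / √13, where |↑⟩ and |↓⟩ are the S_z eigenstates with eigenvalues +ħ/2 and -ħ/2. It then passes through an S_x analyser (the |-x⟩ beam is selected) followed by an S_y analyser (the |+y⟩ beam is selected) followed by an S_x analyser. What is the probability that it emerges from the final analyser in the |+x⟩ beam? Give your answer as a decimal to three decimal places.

0.240

First analyser (S_x): P(|-x⟩) = |⟨-x|ψ⟩|² = 25/26.
After stage 1 the state is |-x⟩; P(|+y⟩) = |⟨+y|-x⟩|² = 1/2.
After stage 2 the state is |+y⟩; P(|+x⟩) = |⟨+x|+y⟩|² = 1/2.
Joint probability = 25/26 × 1/2 × 1/2 = 0.240.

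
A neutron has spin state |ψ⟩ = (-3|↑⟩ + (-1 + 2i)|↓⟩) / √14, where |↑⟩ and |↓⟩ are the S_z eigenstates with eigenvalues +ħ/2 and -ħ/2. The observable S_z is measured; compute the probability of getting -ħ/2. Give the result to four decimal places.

The -ħ/2 outcome corresponds to |↓⟩. Its amplitude in |ψ⟩ is (-1 + 2i)/√14.
P = |-1 + 2i|² / 14 = 5/14.

0.3571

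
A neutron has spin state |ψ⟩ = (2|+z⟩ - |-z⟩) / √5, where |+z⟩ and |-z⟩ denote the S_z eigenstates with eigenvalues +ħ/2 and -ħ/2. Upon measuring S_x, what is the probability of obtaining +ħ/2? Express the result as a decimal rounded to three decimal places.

|+x⟩ = (|+z⟩ + |-z⟩)/√2, so ⟨+x|ψ⟩ = (1) / (√2·√5).
P = |1|² / 10 = 1/10.

0.100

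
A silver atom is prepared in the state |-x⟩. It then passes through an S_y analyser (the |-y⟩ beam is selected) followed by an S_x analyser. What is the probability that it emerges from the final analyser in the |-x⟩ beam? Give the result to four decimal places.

First analyser (S_y): from |-x⟩, P(|-y⟩) = 1/2.
After stage 1 the state is |-y⟩; P(|-x⟩) = |⟨-x|-y⟩|² = 1/2.
Joint probability = 1/2 × 1/2 = 0.2500.

0.2500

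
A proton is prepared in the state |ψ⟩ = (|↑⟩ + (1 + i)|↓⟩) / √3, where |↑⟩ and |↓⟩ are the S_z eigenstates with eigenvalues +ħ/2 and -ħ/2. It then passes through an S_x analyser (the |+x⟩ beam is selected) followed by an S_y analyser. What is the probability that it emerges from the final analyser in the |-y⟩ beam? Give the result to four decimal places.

0.4167

First analyser (S_x): P(|+x⟩) = |⟨+x|ψ⟩|² = 5/6.
After stage 1 the state is |+x⟩; P(|-y⟩) = |⟨-y|+x⟩|² = 1/2.
Joint probability = 5/6 × 1/2 = 0.4167.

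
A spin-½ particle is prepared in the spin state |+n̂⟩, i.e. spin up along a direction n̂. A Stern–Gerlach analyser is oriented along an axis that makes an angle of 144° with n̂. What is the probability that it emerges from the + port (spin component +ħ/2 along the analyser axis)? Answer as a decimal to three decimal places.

0.095

For spin-½, the probability of finding spin-up along an axis at angle θ to the initial spin direction is cos²(θ/2); spin-down is sin²(θ/2).
θ = 144°, so P = cos²(72°) ≈ 0.095.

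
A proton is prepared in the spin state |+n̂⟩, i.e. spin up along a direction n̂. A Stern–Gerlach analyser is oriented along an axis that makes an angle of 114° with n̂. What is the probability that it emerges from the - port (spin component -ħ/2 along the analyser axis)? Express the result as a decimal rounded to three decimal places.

For spin-½, the probability of finding spin-up along an axis at angle θ to the initial spin direction is cos²(θ/2); spin-down is sin²(θ/2).
θ = 114°, so P = sin²(57°) ≈ 0.703.

0.703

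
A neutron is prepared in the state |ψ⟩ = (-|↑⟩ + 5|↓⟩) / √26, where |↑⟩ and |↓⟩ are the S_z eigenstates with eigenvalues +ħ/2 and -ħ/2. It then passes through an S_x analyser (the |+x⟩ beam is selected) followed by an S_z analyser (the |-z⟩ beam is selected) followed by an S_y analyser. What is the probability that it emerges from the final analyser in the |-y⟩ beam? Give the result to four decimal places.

0.0769

First analyser (S_x): P(|+x⟩) = |⟨+x|ψ⟩|² = 16/52.
After stage 1 the state is |+x⟩; P(|-z⟩) = |⟨-z|+x⟩|² = 1/2.
After stage 2 the state is |-z⟩; P(|-y⟩) = |⟨-y|-z⟩|² = 1/2.
Joint probability = 16/52 × 1/2 × 1/2 = 0.0769.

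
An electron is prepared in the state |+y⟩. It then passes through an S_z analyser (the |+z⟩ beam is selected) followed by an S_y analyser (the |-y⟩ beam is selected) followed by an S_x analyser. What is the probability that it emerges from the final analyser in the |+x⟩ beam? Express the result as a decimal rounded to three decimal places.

First analyser (S_z): from |+y⟩, P(|+z⟩) = 1/2.
After stage 1 the state is |+z⟩; P(|-y⟩) = |⟨-y|+z⟩|² = 1/2.
After stage 2 the state is |-y⟩; P(|+x⟩) = |⟨+x|-y⟩|² = 1/2.
Joint probability = 1/2 × 1/2 × 1/2 = 0.125.

0.125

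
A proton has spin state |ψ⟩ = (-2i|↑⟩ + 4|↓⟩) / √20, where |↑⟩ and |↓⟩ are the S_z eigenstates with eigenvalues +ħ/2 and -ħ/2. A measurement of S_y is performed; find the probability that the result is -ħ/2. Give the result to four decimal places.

0.1000

|-y⟩ = (|↑⟩ - i|↓⟩)/√2, so ⟨-y|ψ⟩ = (2i) / (√2·√20).
P = |2i|² / 40 = 4/40.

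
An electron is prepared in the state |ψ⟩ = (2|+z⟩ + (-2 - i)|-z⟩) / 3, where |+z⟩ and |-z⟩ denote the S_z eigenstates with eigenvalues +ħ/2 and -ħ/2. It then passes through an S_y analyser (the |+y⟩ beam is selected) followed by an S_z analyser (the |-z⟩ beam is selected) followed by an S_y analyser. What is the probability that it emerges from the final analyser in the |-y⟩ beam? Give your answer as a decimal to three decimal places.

First analyser (S_y): P(|+y⟩) = |⟨+y|ψ⟩|² = 5/18.
After stage 1 the state is |+y⟩; P(|-z⟩) = |⟨-z|+y⟩|² = 1/2.
After stage 2 the state is |-z⟩; P(|-y⟩) = |⟨-y|-z⟩|² = 1/2.
Joint probability = 5/18 × 1/2 × 1/2 = 0.069.

0.069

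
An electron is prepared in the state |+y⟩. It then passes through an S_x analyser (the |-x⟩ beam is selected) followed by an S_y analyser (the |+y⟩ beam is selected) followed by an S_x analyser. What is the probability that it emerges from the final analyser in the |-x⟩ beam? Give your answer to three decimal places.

0.125

First analyser (S_x): from |+y⟩, P(|-x⟩) = 1/2.
After stage 1 the state is |-x⟩; P(|+y⟩) = |⟨+y|-x⟩|² = 1/2.
After stage 2 the state is |+y⟩; P(|-x⟩) = |⟨-x|+y⟩|² = 1/2.
Joint probability = 1/2 × 1/2 × 1/2 = 0.125.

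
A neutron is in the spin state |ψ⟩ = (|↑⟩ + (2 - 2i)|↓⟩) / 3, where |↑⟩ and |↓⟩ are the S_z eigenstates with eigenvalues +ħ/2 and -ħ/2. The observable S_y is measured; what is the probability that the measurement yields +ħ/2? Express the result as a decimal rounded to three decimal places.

0.278

|+y⟩ = (|↑⟩ + i|↓⟩)/√2, so ⟨+y|ψ⟩ = (-1 - 2i) / (√2·3).
P = |-1 - 2i|² / 18 = 5/18.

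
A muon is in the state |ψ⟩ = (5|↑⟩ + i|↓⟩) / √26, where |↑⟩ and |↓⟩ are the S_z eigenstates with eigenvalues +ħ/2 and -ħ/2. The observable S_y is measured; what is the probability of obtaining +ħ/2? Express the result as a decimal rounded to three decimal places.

|+y⟩ = (|↑⟩ + i|↓⟩)/√2, so ⟨+y|ψ⟩ = (6) / (√2·√26).
P = |6|² / 52 = 36/52.

0.692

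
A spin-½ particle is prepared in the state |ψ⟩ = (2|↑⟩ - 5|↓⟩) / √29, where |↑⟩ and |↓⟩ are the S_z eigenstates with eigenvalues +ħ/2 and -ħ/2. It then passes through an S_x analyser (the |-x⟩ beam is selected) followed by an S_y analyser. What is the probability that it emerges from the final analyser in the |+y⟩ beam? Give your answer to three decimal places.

0.422

First analyser (S_x): P(|-x⟩) = |⟨-x|ψ⟩|² = 49/58.
After stage 1 the state is |-x⟩; P(|+y⟩) = |⟨+y|-x⟩|² = 1/2.
Joint probability = 49/58 × 1/2 = 0.422.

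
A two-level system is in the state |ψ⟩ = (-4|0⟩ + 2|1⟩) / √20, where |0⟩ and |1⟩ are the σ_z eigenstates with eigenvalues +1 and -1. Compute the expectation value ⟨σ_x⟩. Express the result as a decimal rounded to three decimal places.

-0.800

⟨σ_x⟩ = 2 Re(a* b)/(|a|²+|b|²) with a = -4, b = 2.
a* b = -8, so ⟨σ_x⟩ = -16/20.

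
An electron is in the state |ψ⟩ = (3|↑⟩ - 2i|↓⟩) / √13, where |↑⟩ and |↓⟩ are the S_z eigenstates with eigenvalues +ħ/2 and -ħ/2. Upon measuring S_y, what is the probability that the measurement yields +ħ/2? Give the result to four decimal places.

0.0385

|+y⟩ = (|↑⟩ + i|↓⟩)/√2, so ⟨+y|ψ⟩ = (1) / (√2·√13).
P = |1|² / 26 = 1/26.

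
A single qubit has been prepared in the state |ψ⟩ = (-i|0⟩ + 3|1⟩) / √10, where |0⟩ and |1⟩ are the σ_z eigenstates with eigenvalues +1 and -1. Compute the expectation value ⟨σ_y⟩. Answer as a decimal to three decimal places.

0.600

⟨σ_y⟩ = 2 Im(a* b)/(|a|²+|b|²) with a = -i, b = 3.
a* b = 3i, so ⟨σ_y⟩ = 6/10.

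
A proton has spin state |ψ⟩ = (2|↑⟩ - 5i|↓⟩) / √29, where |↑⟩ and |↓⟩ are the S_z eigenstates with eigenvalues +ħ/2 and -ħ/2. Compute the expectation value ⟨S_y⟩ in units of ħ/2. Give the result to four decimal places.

⟨σ_y⟩ = 2 Im(a* b)/(|a|²+|b|²) with a = 2, b = -5i.
a* b = -10i, so ⟨σ_y⟩ = -20/29.
⟨S_y⟩ = (ħ/2)·⟨σ_y⟩.

-0.6897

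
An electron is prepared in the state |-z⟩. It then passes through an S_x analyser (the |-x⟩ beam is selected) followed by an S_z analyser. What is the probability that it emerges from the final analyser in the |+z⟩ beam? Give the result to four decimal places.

First analyser (S_x): from |-z⟩, P(|-x⟩) = 1/2.
After stage 1 the state is |-x⟩; P(|+z⟩) = |⟨+z|-x⟩|² = 1/2.
Joint probability = 1/2 × 1/2 = 0.2500.

0.2500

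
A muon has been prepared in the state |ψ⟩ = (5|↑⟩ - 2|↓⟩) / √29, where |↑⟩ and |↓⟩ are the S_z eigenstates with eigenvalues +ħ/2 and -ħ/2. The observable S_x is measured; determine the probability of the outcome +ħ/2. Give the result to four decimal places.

|+x⟩ = (|↑⟩ + |↓⟩)/√2, so ⟨+x|ψ⟩ = (3) / (√2·√29).
P = |3|² / 58 = 9/58.

0.1552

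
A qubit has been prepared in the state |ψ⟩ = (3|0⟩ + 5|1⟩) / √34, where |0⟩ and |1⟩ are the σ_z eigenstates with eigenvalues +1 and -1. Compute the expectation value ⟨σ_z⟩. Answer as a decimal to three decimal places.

-0.471

⟨σ_z⟩ = |a|² - |b|² divided by |a|²+|b|², with a, b the |0⟩, |1⟩ amplitudes.
= (9 - 25)/34 = -16/34.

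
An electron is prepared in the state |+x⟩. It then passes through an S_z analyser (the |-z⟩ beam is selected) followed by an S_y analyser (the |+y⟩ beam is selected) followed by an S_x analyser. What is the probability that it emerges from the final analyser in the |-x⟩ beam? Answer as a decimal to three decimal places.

0.125

First analyser (S_z): from |+x⟩, P(|-z⟩) = 1/2.
After stage 1 the state is |-z⟩; P(|+y⟩) = |⟨+y|-z⟩|² = 1/2.
After stage 2 the state is |+y⟩; P(|-x⟩) = |⟨-x|+y⟩|² = 1/2.
Joint probability = 1/2 × 1/2 × 1/2 = 0.125.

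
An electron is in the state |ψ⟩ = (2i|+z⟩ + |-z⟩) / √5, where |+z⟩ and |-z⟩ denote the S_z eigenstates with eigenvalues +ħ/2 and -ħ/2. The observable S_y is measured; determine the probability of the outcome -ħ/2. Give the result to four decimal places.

0.9000

|-y⟩ = (|+z⟩ - i|-z⟩)/√2, so ⟨-y|ψ⟩ = (3i) / (√2·√5).
P = |3i|² / 10 = 9/10.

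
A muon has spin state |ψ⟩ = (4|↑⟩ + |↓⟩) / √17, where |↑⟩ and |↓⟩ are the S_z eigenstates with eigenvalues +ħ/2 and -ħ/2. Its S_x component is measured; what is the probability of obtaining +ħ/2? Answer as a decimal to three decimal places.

|+x⟩ = (|↑⟩ + |↓⟩)/√2, so ⟨+x|ψ⟩ = (5) / (√2·√17).
P = |5|² / 34 = 25/34.

0.735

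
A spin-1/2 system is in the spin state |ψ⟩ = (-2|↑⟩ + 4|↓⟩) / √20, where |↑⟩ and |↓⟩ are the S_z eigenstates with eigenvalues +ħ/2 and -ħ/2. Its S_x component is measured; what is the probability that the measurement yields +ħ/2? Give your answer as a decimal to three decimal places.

0.100

|+x⟩ = (|↑⟩ + |↓⟩)/√2, so ⟨+x|ψ⟩ = (2) / (√2·√20).
P = |2|² / 40 = 4/40.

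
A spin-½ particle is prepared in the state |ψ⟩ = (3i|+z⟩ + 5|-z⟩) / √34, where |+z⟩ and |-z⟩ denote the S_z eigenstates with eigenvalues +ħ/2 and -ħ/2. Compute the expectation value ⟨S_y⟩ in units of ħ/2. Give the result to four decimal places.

⟨σ_y⟩ = 2 Im(a* b)/(|a|²+|b|²) with a = 3i, b = 5.
a* b = -15i, so ⟨σ_y⟩ = -30/34.
⟨S_y⟩ = (ħ/2)·⟨σ_y⟩.

-0.8824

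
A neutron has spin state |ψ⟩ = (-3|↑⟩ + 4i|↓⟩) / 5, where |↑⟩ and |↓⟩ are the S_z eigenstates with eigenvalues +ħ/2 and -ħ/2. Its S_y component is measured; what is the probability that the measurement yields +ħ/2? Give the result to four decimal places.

0.0200

|+y⟩ = (|↑⟩ + i|↓⟩)/√2, so ⟨+y|ψ⟩ = (1) / (√2·5).
P = |1|² / 50 = 1/50.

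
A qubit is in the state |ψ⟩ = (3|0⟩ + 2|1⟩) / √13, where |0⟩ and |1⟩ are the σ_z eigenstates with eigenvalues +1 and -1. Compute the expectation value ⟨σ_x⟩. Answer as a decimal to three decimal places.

⟨σ_x⟩ = 2 Re(a* b)/(|a|²+|b|²) with a = 3, b = 2.
a* b = 6, so ⟨σ_x⟩ = 12/13.

0.923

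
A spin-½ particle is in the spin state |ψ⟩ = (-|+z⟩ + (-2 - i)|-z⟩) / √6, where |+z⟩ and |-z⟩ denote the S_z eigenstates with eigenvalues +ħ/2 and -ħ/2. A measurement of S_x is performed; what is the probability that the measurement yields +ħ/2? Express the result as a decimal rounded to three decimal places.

|+x⟩ = (|+z⟩ + |-z⟩)/√2, so ⟨+x|ψ⟩ = (-3 - i) / (√2·√6).
P = |-3 - i|² / 12 = 10/12.

0.833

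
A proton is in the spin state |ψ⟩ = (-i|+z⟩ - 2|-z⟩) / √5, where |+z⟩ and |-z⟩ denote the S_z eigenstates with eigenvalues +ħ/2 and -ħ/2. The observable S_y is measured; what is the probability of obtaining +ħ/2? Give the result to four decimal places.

|+y⟩ = (|+z⟩ + i|-z⟩)/√2, so ⟨+y|ψ⟩ = (i) / (√2·√5).
P = |i|² / 10 = 1/10.

0.1000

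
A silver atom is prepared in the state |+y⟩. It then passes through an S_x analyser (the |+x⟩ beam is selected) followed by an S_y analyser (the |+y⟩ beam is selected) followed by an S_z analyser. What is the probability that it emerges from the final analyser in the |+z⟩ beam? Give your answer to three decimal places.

First analyser (S_x): from |+y⟩, P(|+x⟩) = 1/2.
After stage 1 the state is |+x⟩; P(|+y⟩) = |⟨+y|+x⟩|² = 1/2.
After stage 2 the state is |+y⟩; P(|+z⟩) = |⟨+z|+y⟩|² = 1/2.
Joint probability = 1/2 × 1/2 × 1/2 = 0.125.

0.125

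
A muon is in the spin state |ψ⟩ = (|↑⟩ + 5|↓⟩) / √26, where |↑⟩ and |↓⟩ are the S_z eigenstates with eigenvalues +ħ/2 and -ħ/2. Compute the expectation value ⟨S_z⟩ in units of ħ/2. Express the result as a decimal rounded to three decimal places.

-0.923

⟨σ_z⟩ = |a|² - |b|² divided by |a|²+|b|², with a, b the |↑⟩, |↓⟩ amplitudes.
= (1 - 25)/26 = -24/26.
⟨S_z⟩ = (ħ/2)·⟨σ_z⟩.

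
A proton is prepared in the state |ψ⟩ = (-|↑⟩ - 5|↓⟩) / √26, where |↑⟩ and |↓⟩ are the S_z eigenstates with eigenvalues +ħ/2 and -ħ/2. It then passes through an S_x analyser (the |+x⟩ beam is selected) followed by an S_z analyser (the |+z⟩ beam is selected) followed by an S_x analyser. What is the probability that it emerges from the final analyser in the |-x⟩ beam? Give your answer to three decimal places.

First analyser (S_x): P(|+x⟩) = |⟨+x|ψ⟩|² = 36/52.
After stage 1 the state is |+x⟩; P(|+z⟩) = |⟨+z|+x⟩|² = 1/2.
After stage 2 the state is |+z⟩; P(|-x⟩) = |⟨-x|+z⟩|² = 1/2.
Joint probability = 36/52 × 1/2 × 1/2 = 0.173.

0.173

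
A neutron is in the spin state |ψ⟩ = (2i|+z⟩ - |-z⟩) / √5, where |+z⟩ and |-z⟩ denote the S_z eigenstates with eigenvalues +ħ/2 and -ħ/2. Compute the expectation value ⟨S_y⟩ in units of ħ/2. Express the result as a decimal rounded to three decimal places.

⟨σ_y⟩ = 2 Im(a* b)/(|a|²+|b|²) with a = 2i, b = -1.
a* b = 2i, so ⟨σ_y⟩ = 4/5.
⟨S_y⟩ = (ħ/2)·⟨σ_y⟩.

0.800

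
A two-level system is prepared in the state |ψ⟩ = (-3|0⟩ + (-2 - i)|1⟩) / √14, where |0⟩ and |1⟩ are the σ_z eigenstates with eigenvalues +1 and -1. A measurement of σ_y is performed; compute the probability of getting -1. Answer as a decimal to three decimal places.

|-y⟩ = (|0⟩ - i|1⟩)/√2, so ⟨-y|ψ⟩ = (-2 - 2i) / (√2·√14).
P = |-2 - 2i|² / 28 = 8/28.

0.286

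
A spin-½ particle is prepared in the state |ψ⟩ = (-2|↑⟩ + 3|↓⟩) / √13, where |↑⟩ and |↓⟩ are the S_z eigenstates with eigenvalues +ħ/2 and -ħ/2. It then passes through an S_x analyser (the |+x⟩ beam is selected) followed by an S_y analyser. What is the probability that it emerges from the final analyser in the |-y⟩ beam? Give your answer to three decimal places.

First analyser (S_x): P(|+x⟩) = |⟨+x|ψ⟩|² = 1/26.
After stage 1 the state is |+x⟩; P(|-y⟩) = |⟨-y|+x⟩|² = 1/2.
Joint probability = 1/26 × 1/2 = 0.019.

0.019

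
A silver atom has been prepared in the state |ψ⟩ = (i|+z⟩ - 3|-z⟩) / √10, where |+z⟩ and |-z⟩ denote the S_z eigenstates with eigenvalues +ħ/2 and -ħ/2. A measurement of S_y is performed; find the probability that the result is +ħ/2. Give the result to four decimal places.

|+y⟩ = (|+z⟩ + i|-z⟩)/√2, so ⟨+y|ψ⟩ = (4i) / (√2·√10).
P = |4i|² / 20 = 16/20.

0.8000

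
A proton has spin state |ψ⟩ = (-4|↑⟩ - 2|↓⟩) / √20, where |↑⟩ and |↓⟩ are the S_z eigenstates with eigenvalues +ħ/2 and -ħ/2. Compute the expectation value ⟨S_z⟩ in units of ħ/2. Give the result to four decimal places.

0.6000

⟨σ_z⟩ = |a|² - |b|² divided by |a|²+|b|², with a, b the |↑⟩, |↓⟩ amplitudes.
= (16 - 4)/20 = 12/20.
⟨S_z⟩ = (ħ/2)·⟨σ_z⟩.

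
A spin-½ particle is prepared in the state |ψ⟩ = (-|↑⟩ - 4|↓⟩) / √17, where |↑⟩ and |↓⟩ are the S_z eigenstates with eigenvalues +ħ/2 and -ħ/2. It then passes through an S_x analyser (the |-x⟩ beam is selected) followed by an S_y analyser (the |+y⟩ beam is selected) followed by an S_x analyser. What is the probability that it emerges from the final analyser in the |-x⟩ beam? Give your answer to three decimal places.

0.066

First analyser (S_x): P(|-x⟩) = |⟨-x|ψ⟩|² = 9/34.
After stage 1 the state is |-x⟩; P(|+y⟩) = |⟨+y|-x⟩|² = 1/2.
After stage 2 the state is |+y⟩; P(|-x⟩) = |⟨-x|+y⟩|² = 1/2.
Joint probability = 9/34 × 1/2 × 1/2 = 0.066.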